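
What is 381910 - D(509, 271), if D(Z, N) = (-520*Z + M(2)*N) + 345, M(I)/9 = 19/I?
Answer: 1246149/2 ≈ 6.2307e+5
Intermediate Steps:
M(I) = 171/I (M(I) = 9*(19/I) = 171/I)
D(Z, N) = 345 - 520*Z + 171*N/2 (D(Z, N) = (-520*Z + (171/2)*N) + 345 = (-520*Z + (171*(½))*N) + 345 = (-520*Z + 171*N/2) + 345 = 345 - 520*Z + 171*N/2)
381910 - D(509, 271) = 381910 - (345 - 520*509 + (171/2)*271) = 381910 - (345 - 264680 + 46341/2) = 381910 - 1*(-482329/2) = 381910 + 482329/2 = 1246149/2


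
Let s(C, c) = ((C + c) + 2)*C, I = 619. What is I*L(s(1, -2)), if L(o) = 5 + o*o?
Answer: 3714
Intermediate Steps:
s(C, c) = C*(2 + C + c) (s(C, c) = (2 + C + c)*C = C*(2 + C + c))
L(o) = 5 + o²
I*L(s(1, -2)) = 619*(5 + (1*(2 + 1 - 2))²) = 619*(5 + (1*1)²) = 619*(5 + 1²) = 619*(5 + 1) = 619*6 = 3714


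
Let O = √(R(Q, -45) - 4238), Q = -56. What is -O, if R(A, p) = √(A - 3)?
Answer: -√(-4238 + I*√59) ≈ -0.058995 - 65.1*I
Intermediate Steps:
R(A, p) = √(-3 + A)
O = √(-4238 + I*√59) (O = √(√(-3 - 56) - 4238) = √(√(-59) - 4238) = √(I*√59 - 4238) = √(-4238 + I*√59) ≈ 0.059 + 65.1*I)
-O = -√(-4238 + I*√59)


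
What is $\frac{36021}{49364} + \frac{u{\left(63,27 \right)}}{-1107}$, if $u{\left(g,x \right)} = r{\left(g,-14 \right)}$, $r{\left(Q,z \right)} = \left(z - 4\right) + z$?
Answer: $\frac{1011095}{1332828} \approx 0.75861$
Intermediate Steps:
$r{\left(Q,z \right)} = -4 + 2 z$ ($r{\left(Q,z \right)} = \left(-4 + z\right) + z = -4 + 2 z$)
$u{\left(g,x \right)} = -32$ ($u{\left(g,x \right)} = -4 + 2 \left(-14\right) = -4 - 28 = -32$)
$\frac{36021}{49364} + \frac{u{\left(63,27 \right)}}{-1107} = \frac{36021}{49364} - \frac{32}{-1107} = 36021 \cdot \frac{1}{49364} - - \frac{32}{1107} = \frac{36021}{49364} + \frac{32}{1107} = \frac{1011095}{1332828}$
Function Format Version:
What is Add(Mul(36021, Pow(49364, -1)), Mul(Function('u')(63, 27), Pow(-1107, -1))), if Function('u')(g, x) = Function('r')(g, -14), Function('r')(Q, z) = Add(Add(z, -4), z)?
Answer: Rational(1011095, 1332828) ≈ 0.75861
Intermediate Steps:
Function('r')(Q, z) = Add(-4, Mul(2, z)) (Function('r')(Q, z) = Add(Add(-4, z), z) = Add(-4, Mul(2, z)))
Function('u')(g, x) = -32 (Function('u')(g, x) = Add(-4, Mul(2, -14)) = Add(-4, -28) = -32)
Add(Mul(36021, Pow(49364, -1)), Mul(Function('u')(63, 27), Pow(-1107, -1))) = Add(Mul(36021, Pow(49364, -1)), Mul(-32, Pow(-1107, -1))) = Add(Mul(36021, Rational(1, 49364)), Mul(-32, Rational(-1, 1107))) = Add(Rational(36021, 49364), Rational(32, 1107)) = Rational(1011095, 1332828)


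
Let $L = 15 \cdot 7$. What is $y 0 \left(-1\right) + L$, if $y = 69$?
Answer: $105$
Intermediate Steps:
$L = 105$
$y 0 \left(-1\right) + L = 69 \cdot 0 \left(-1\right) + 105 = 69 \cdot 0 + 105 = 0 + 105 = 105$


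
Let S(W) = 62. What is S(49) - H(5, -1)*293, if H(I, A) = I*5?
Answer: -7263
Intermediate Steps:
H(I, A) = 5*I
S(49) - H(5, -1)*293 = 62 - 5*5*293 = 62 - 25*293 = 62 - 1*7325 = 62 - 7325 = -7263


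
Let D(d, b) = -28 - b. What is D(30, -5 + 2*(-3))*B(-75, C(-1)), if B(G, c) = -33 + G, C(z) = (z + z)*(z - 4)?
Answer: 1836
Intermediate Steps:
C(z) = 2*z*(-4 + z) (C(z) = (2*z)*(-4 + z) = 2*z*(-4 + z))
D(30, -5 + 2*(-3))*B(-75, C(-1)) = (-28 - (-5 + 2*(-3)))*(-33 - 75) = (-28 - (-5 - 6))*(-108) = (-28 - 1*(-11))*(-108) = (-28 + 11)*(-108) = -17*(-108) = 1836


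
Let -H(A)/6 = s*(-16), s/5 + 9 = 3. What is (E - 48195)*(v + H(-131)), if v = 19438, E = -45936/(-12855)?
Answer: -3419231354754/4285 ≈ -7.9795e+8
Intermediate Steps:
s = -30 (s = -45 + 5*3 = -45 + 15 = -30)
E = 15312/4285 (E = -45936*(-1/12855) = 15312/4285 ≈ 3.5734)
H(A) = -2880 (H(A) = -(-180)*(-16) = -6*480 = -2880)
(E - 48195)*(v + H(-131)) = (15312/4285 - 48195)*(19438 - 2880) = -206500263/4285*16558 = -3419231354754/4285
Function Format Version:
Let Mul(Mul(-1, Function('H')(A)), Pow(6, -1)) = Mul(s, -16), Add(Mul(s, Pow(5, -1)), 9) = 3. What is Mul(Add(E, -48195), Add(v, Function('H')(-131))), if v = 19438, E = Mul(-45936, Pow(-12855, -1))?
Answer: Rational(-3419231354754, 4285) ≈ -7.9795e+8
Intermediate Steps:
s = -30 (s = Add(-45, Mul(5, 3)) = Add(-45, 15) = -30)
E = Rational(15312, 4285) (E = Mul(-45936, Rational(-1, 12855)) = Rational(15312, 4285) ≈ 3.5734)
Function('H')(A) = -2880 (Function('H')(A) = Mul(-6, Mul(-30, -16)) = Mul(-6, 480) = -2880)
Mul(Add(E, -48195), Add(v, Function('H')(-131))) = Mul(Add(Rational(15312, 4285), -48195), Add(19438, -2880)) = Mul(Rational(-206500263, 4285), 16558) = Rational(-3419231354754, 4285)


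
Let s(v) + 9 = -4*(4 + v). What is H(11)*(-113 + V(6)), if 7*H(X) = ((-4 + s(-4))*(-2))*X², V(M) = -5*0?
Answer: -355498/7 ≈ -50785.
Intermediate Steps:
s(v) = -25 - 4*v (s(v) = -9 - 4*(4 + v) = -9 + (-16 - 4*v) = -25 - 4*v)
V(M) = 0
H(X) = 26*X²/7 (H(X) = (((-4 + (-25 - 4*(-4)))*(-2))*X²)/7 = (((-4 + (-25 + 16))*(-2))*X²)/7 = (((-4 - 9)*(-2))*X²)/7 = ((-13*(-2))*X²)/7 = (26*X²)/7 = 26*X²/7)
H(11)*(-113 + V(6)) = ((26/7)*11²)*(-113 + 0) = ((26/7)*121)*(-113) = (3146/7)*(-113) = -355498/7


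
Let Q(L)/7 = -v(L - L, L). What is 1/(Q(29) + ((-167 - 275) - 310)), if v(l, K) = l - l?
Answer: -1/752 ≈ -0.0013298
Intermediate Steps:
v(l, K) = 0
Q(L) = 0 (Q(L) = 7*(-1*0) = 7*0 = 0)
1/(Q(29) + ((-167 - 275) - 310)) = 1/(0 + ((-167 - 275) - 310)) = 1/(0 + (-442 - 310)) = 1/(0 - 752) = 1/(-752) = -1/752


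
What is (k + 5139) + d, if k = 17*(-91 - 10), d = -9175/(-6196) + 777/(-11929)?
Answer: 253031785731/73912084 ≈ 3423.4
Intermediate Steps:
d = 104634283/73912084 (d = -9175*(-1/6196) + 777*(-1/11929) = 9175/6196 - 777/11929 = 104634283/73912084 ≈ 1.4157)
k = -1717 (k = 17*(-101) = -1717)
(k + 5139) + d = (-1717 + 5139) + 104634283/73912084 = 3422 + 104634283/73912084 = 253031785731/73912084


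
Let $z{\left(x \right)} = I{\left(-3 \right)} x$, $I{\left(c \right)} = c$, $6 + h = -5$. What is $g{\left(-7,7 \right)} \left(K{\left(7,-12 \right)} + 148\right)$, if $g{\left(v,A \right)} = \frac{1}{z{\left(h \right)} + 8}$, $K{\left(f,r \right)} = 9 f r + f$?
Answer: $- \frac{601}{41} \approx -14.659$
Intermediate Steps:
$h = -11$ ($h = -6 - 5 = -11$)
$z{\left(x \right)} = - 3 x$
$K{\left(f,r \right)} = f + 9 f r$ ($K{\left(f,r \right)} = 9 f r + f = f + 9 f r$)
$g{\left(v,A \right)} = \frac{1}{41}$ ($g{\left(v,A \right)} = \frac{1}{\left(-3\right) \left(-11\right) + 8} = \frac{1}{33 + 8} = \frac{1}{41}$)
$g{\left(-7,7 \right)} \left(K{\left(7,-12 \right)} + 148\right) = \frac{7 \left(1 + 9 \left(-12\right)\right) + 148}{41} = \frac{7 \left(1 - 108\right) + 148}{41} = \frac{7 \left(-107\right) + 148}{41} = \frac{-749 + 148}{41} = \frac{1}{41} \left(-601\right) = - \frac{601}{41}$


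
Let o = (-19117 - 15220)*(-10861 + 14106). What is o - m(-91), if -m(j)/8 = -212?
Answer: -111425261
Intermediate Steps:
m(j) = 1696 (m(j) = -8*(-212) = 1696)
o = -111423565 (o = -34337*3245 = -111423565)
o - m(-91) = -111423565 - 1*1696 = -111423565 - 1696 = -111425261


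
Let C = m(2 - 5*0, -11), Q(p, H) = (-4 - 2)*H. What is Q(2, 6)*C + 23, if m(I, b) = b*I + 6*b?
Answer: 3191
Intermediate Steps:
Q(p, H) = -6*H
m(I, b) = 6*b + I*b (m(I, b) = I*b + 6*b = 6*b + I*b)
C = -88 (C = -11*(6 + (2 - 5*0)) = -11*(6 + (2 + 0)) = -11*(6 + 2) = -11*8 = -88)
Q(2, 6)*C + 23 = -6*6*(-88) + 23 = -36*(-88) + 23 = 3168 + 23 = 3191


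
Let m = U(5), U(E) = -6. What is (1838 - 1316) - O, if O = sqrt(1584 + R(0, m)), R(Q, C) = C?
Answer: 522 - sqrt(1578) ≈ 482.28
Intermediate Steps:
m = -6
O = sqrt(1578) (O = sqrt(1584 - 6) = sqrt(1578) ≈ 39.724)
(1838 - 1316) - O = (1838 - 1316) - sqrt(1578) = 522 - sqrt(1578)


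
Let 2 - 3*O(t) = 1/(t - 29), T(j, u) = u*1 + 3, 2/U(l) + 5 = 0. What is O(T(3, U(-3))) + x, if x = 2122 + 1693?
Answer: 1511009/396 ≈ 3815.7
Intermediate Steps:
U(l) = -⅖ (U(l) = 2/(-5 + 0) = 2/(-5) = 2*(-⅕) = -⅖)
T(j, u) = 3 + u (T(j, u) = u + 3 = 3 + u)
x = 3815
O(t) = ⅔ - 1/(3*(-29 + t)) (O(t) = ⅔ - 1/(3*(t - 29)) = ⅔ - 1/(3*(-29 + t)))
O(T(3, U(-3))) + x = (-59 + 2*(3 - ⅖))/(3*(-29 + (3 - ⅖))) + 3815 = (-59 + 2*(13/5))/(3*(-29 + 13/5)) + 3815 = (-59 + 26/5)/(3*(-132/5)) + 3815 = (⅓)*(-5/132)*(-269/5) + 3815 = 269/396 + 3815 = 1511009/396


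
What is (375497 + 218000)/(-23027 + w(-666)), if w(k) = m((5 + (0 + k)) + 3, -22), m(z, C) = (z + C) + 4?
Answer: -593497/23703 ≈ -25.039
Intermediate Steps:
m(z, C) = 4 + C + z (m(z, C) = (C + z) + 4 = 4 + C + z)
w(k) = -10 + k (w(k) = 4 - 22 + ((5 + (0 + k)) + 3) = 4 - 22 + ((5 + k) + 3) = 4 - 22 + (8 + k) = -10 + k)
(375497 + 218000)/(-23027 + w(-666)) = (375497 + 218000)/(-23027 + (-10 - 666)) = 593497/(-23027 - 676) = 593497/(-23703) = 593497*(-1/23703) = -593497/23703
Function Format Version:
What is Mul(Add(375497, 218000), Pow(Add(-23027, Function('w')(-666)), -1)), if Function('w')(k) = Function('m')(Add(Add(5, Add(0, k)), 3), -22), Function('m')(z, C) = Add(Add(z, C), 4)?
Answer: Rational(-593497, 23703) ≈ -25.039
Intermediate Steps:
Function('m')(z, C) = Add(4, C, z) (Function('m')(z, C) = Add(Add(C, z), 4) = Add(4, C, z))
Function('w')(k) = Add(-10, k) (Function('w')(k) = Add(4, -22, Add(Add(5, Add(0, k)), 3)) = Add(4, -22, Add(Add(5, k), 3)) = Add(4, -22, Add(8, k)) = Add(-10, k))
Mul(Add(375497, 218000), Pow(Add(-23027, Function('w')(-666)), -1)) = Mul(Add(375497, 218000), Pow(Add(-23027, Add(-10, -666)), -1)) = Mul(593497, Pow(Add(-23027, -676), -1)) = Mul(593497, Pow(-23703, -1)) = Mul(593497, Rational(-1, 23703)) = Rational(-593497, 23703)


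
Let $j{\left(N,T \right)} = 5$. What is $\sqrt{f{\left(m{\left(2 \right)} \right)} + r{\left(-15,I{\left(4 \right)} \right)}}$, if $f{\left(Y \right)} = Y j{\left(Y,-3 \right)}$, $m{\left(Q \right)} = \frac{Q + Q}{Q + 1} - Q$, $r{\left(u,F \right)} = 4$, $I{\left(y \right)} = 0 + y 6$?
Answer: $\frac{\sqrt{6}}{3} \approx 0.8165$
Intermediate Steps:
$I{\left(y \right)} = 6 y$ ($I{\left(y \right)} = 0 + 6 y = 6 y$)
$m{\left(Q \right)} = - Q + \frac{2 Q}{1 + Q}$ ($m{\left(Q \right)} = \frac{2 Q}{1 + Q} - Q = - Q + \frac{2 Q}{1 + Q}$)
$f{\left(Y \right)} = 5 Y$ ($f{\left(Y \right)} = Y 5 = 5 Y$)
$\sqrt{f{\left(m{\left(2 \right)} \right)} + r{\left(-15,I{\left(4 \right)} \right)}} = \sqrt{5 \frac{2 \left(1 - 2\right)}{1 + 2} + 4} = \sqrt{5 \frac{2 \left(1 - 2\right)}{3} + 4} = \sqrt{5 \cdot 2 \cdot \frac{1}{3} \left(-1\right) + 4} = \sqrt{5 \left(- \frac{2}{3}\right) + 4} = \sqrt{- \frac{10}{3} + 4} = \sqrt{\frac{2}{3}} = \frac{\sqrt{6}}{3}$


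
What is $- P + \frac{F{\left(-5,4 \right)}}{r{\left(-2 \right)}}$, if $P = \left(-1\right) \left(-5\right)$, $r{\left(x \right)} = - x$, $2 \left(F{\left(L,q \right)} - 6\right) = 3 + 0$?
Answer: $- \frac{5}{4} \approx -1.25$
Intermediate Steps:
$F{\left(L,q \right)} = \frac{15}{2}$ ($F{\left(L,q \right)} = 6 + \frac{3 + 0}{2} = 6 + \frac{1}{2} \cdot 3 = 6 + \frac{3}{2} = \frac{15}{2}$)
$P = 5$
$- P + \frac{F{\left(-5,4 \right)}}{r{\left(-2 \right)}} = \left(-1\right) 5 + \frac{1}{\left(-1\right) \left(-2\right)} \frac{15}{2} = -5 + \frac{1}{2} \cdot \frac{15}{2} = -5 + \frac{15}{4} = - \frac{5}{4}$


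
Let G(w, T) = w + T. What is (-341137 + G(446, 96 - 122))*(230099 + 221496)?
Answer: -153866093615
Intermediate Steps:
G(w, T) = T + w
(-341137 + G(446, 96 - 122))*(230099 + 221496) = (-341137 + ((96 - 122) + 446))*(230099 + 221496) = (-341137 + (-26 + 446))*451595 = (-341137 + 420)*451595 = -340717*451595 = -153866093615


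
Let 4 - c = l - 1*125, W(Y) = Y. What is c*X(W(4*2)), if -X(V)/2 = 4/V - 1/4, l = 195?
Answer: 33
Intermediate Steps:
c = -66 (c = 4 - (195 - 1*125) = 4 - (195 - 125) = 4 - 1*70 = 4 - 70 = -66)
X(V) = ½ - 8/V (X(V) = -2*(4/V - 1/4) = -2*(4/V - 1*¼) = -2*(4/V - ¼) = -2*(-¼ + 4/V) = ½ - 8/V)
c*X(W(4*2)) = -33*(-16 + 4*2)/(4*2) = -33*(-16 + 8)/8 = -33*(-8)/8 = -66*(-½) = 33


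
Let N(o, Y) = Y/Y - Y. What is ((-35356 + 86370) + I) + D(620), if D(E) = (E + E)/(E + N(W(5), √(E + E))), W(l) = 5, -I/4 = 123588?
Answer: -170418800498/384401 + 2480*√310/384401 ≈ -4.4334e+5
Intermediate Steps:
I = -494352 (I = -4*123588 = -494352)
N(o, Y) = 1 - Y
D(E) = 2*E/(1 + E - √2*√E) (D(E) = (E + E)/(E + (1 - √(E + E))) = (2*E)/(E + (1 - √(2*E))) = (2*E)/(E + (1 - √2*√E)) = (2*E)/(1 + E - √2*√E) = 2*E/(1 + E - √2*√E))
((-35356 + 86370) + I) + D(620) = ((-35356 + 86370) - 494352) + 2*620/(1 + 620 - √2*√620) = (51014 - 494352) + 2*620/(1 + 620 - √2*2*√155) = -443338 + 2*620/(1 + 620 - 2*√310) = -443338 + 2*620/(621 - 2*√310) = -443338 + 1240/(621 - 2*√310)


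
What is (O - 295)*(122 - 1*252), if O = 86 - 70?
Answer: 36270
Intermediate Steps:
O = 16
(O - 295)*(122 - 1*252) = (16 - 295)*(122 - 1*252) = -279*(122 - 252) = -279*(-130) = 36270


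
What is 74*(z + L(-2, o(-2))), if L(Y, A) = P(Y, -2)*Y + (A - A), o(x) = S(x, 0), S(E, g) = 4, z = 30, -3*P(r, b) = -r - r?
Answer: 7252/3 ≈ 2417.3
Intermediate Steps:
P(r, b) = 2*r/3 (P(r, b) = -(-r - r)/3 = -(-2)*r/3 = 2*r/3)
o(x) = 4
L(Y, A) = 2*Y²/3 (L(Y, A) = (2*Y/3)*Y + (A - A) = 2*Y²/3 + 0 = 2*Y²/3)
74*(z + L(-2, o(-2))) = 74*(30 + (⅔)*(-2)²) = 74*(30 + (⅔)*4) = 74*(30 + 8/3) = 74*(98/3) = 7252/3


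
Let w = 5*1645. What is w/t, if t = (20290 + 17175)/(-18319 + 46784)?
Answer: 46824925/7493 ≈ 6249.2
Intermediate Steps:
w = 8225
t = 7493/5693 (t = 37465/28465 = 37465*(1/28465) = 7493/5693 ≈ 1.3162)
w/t = 8225/(7493/5693) = 8225*(5693/7493) = 46824925/7493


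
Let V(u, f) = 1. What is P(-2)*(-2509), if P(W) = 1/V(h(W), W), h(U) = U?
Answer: -2509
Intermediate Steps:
P(W) = 1 (P(W) = 1/1 = 1)
P(-2)*(-2509) = 1*(-2509) = -2509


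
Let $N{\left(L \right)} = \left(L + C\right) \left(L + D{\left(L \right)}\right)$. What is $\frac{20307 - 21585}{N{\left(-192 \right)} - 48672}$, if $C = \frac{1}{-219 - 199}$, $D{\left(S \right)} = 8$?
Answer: $\frac{133551}{1394402} \approx 0.095777$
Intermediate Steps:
$C = - \frac{1}{418}$ ($C = \frac{1}{-418} = - \frac{1}{418} \approx -0.0023923$)
$N{\left(L \right)} = \left(8 + L\right) \left(- \frac{1}{418} + L\right)$ ($N{\left(L \right)} = \left(L - \frac{1}{418}\right) \left(L + 8\right) = \left(- \frac{1}{418} + L\right) \left(8 + L\right) = \left(8 + L\right) \left(- \frac{1}{418} + L\right)$)
$\frac{20307 - 21585}{N{\left(-192 \right)} - 48672} = \frac{20307 - 21585}{\left(- \frac{4}{209} + \left(-192\right)^{2} + \frac{3343}{418} \left(-192\right)\right) - 48672} = - \frac{1278}{\left(- \frac{4}{209} + 36864 - \frac{320928}{209}\right) - 48672} = - \frac{1278}{\frac{7383644}{209} - 48672} = - \frac{1278}{- \frac{2788804}{209}} = \left(-1278\right) \left(- \frac{209}{2788804}\right) = \frac{133551}{1394402}$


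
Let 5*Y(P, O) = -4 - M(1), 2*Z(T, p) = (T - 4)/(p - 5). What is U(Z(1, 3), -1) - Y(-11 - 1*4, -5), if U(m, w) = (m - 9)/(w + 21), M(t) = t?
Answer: 47/80 ≈ 0.58750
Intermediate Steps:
Z(T, p) = (-4 + T)/(2*(-5 + p)) (Z(T, p) = ((T - 4)/(p - 5))/2 = ((-4 + T)/(-5 + p))/2 = (-4 + T)/(2*(-5 + p)))
U(m, w) = (-9 + m)/(21 + w)
Y(P, O) = -1 (Y(P, O) = (-4 - 1*1)/5 = (-4 - 1)/5 = (⅕)*(-5) = -1)
U(Z(1, 3), -1) - Y(-11 - 1*4, -5) = (-9 + (-4 + 1)/(2*(-5 + 3)))/(21 - 1) - 1*(-1) = (-9 + (½)*(-3)/(-2))/20 + 1 = (-9 + (½)*(-½)*(-3))/20 + 1 = (-9 + ¾)/20 + 1 = (1/20)*(-33/4) + 1 = -33/80 + 1 = 47/80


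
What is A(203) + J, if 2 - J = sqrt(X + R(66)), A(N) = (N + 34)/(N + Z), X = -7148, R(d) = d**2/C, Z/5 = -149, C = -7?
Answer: 847/542 - 2*I*sqrt(95186)/7 ≈ 1.5627 - 88.149*I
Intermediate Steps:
Z = -745 (Z = 5*(-149) = -745)
R(d) = -d**2/7 (R(d) = d**2/(-7) = d**2*(-1/7) = -d**2/7)
A(N) = (34 + N)/(-745 + N) (A(N) = (N + 34)/(N - 745) = (34 + N)/(-745 + N))
J = 2 - 2*I*sqrt(95186)/7 (J = 2 - sqrt(-7148 - 1/7*66**2) = 2 - sqrt(-7148 - 1/7*4356) = 2 - sqrt(-7148 - 4356/7) = 2 - sqrt(-54392/7) = 2 - 2*I*sqrt(95186)/7 ≈ 2.0 - 88.149*I)
A(203) + J = (34 + 203)/(-745 + 203) + (2 - 2*I*sqrt(95186)/7) = 237/(-542) + (2 - 2*I*sqrt(95186)/7) = -1/542*237 + (2 - 2*I*sqrt(95186)/7) = -237/542 + (2 - 2*I*sqrt(95186)/7) = 847/542 - 2*I*sqrt(95186)/7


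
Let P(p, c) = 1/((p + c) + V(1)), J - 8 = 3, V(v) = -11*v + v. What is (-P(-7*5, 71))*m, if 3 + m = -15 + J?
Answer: 7/26 ≈ 0.26923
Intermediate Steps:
V(v) = -10*v
J = 11 (J = 8 + 3 = 11)
P(p, c) = 1/(-10 + c + p) (P(p, c) = 1/((p + c) - 10*1) = 1/((c + p) - 10) = 1/(-10 + c + p))
m = -7 (m = -3 + (-15 + 11) = -3 - 4 = -7)
(-P(-7*5, 71))*m = -1/(-10 + 71 - 7*5)*(-7) = -1/(-10 + 71 - 35)*(-7) = -1/26*(-7) = 7/26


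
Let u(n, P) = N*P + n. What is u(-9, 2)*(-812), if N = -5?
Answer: 15428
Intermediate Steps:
u(n, P) = n - 5*P (u(n, P) = -5*P + n = n - 5*P)
u(-9, 2)*(-812) = (-9 - 5*2)*(-812) = (-9 - 10)*(-812) = -19*(-812) = 15428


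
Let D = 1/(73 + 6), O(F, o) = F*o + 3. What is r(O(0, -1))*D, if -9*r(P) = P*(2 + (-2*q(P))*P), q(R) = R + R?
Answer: 34/237 ≈ 0.14346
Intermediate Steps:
q(R) = 2*R
O(F, o) = 3 + F*o
D = 1/79 ≈ 0.012658
r(P) = -P*(2 - 4*P²)/9 (r(P) = -P*(2 + (-4*P)*P)/9 = -P*(2 - 4*P²)/9)
r(O(0, -1))*D = (2*(3 + 0*(-1))*(-1 + 2*(3 + 0*(-1))²)/9)*(1/79) = (2*(3 + 0)*(-1 + 2*(3 + 0)²)/9)*(1/79) = ((2/9)*3*(-1 + 2*3²))*(1/79) = ((2/9)*3*(-1 + 2*9))*(1/79) = ((2/9)*3*(-1 + 18))*(1/79) = ((2/9)*3*17)*(1/79) = (34/3)*(1/79) = 34/237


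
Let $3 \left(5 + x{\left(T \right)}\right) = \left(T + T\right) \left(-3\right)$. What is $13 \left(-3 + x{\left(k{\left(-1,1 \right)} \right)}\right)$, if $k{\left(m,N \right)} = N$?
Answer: $-130$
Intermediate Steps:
$x{\left(T \right)} = -5 - 2 T$ ($x{\left(T \right)} = -5 + \frac{\left(T + T\right) \left(-3\right)}{3} = -5 + \frac{2 T \left(-3\right)}{3} = -5 + \frac{\left(-6\right) T}{3} = -5 - 2 T$)
$13 \left(-3 + x{\left(k{\left(-1,1 \right)} \right)}\right) = 13 \left(-3 - 7\right) = 13 \left(-10\right) = -130$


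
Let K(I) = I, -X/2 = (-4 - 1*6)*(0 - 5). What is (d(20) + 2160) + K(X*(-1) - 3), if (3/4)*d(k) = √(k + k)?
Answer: 2257 + 8*√10/3 ≈ 2265.4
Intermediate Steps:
X = -100 (X = -2*(-4 - 1*6)*(0 - 5) = -2*(-4 - 6)*(-5) = -(-20)*(-5) = -2*50 = -100)
d(k) = 4*√2*√k/3 (d(k) = 4*√(k + k)/3 = 4*√(2*k)/3 = 4*(√2*√k)/3 = 4*√2*√k/3)
(d(20) + 2160) + K(X*(-1) - 3) = (4*√2*√20/3 + 2160) + (-100*(-1) - 3) = (4*√2*(2*√5)/3 + 2160) + (100 - 3) = (8*√10/3 + 2160) + 97 = (2160 + 8*√10/3) + 97 = 2257 + 8*√10/3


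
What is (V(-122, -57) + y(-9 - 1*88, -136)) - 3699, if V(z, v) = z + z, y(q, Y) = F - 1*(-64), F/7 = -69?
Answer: -4362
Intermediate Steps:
F = -483 (F = 7*(-69) = -483)
y(q, Y) = -419 (y(q, Y) = -483 - 1*(-64) = -483 + 64 = -419)
V(z, v) = 2*z
(V(-122, -57) + y(-9 - 1*88, -136)) - 3699 = (2*(-122) - 419) - 3699 = (-244 - 419) - 3699 = -663 - 3699 = -4362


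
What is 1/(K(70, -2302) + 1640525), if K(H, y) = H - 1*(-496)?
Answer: 1/1641091 ≈ 6.0935e-7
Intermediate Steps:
K(H, y) = 496 + H (K(H, y) = H + 496 = 496 + H)
1/(K(70, -2302) + 1640525) = 1/((496 + 70) + 1640525) = 1/(566 + 1640525) = 1/1641091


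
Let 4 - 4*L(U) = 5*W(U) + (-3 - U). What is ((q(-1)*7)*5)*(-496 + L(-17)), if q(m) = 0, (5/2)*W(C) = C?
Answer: 0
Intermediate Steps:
W(C) = 2*C/5
L(U) = 7/4 - U/4 (L(U) = 1 - (5*(2*U/5) + (-3 - U))/4 = 1 - (2*U + (-3 - U))/4 = 1 - (-3 + U)/4 = 1 + (¾ - U/4) = 7/4 - U/4)
((q(-1)*7)*5)*(-496 + L(-17)) = ((0*7)*5)*(-496 + (7/4 - ¼*(-17))) = (0*5)*(-496 + (7/4 + 17/4)) = 0*(-496 + 6) = 0*(-490) = 0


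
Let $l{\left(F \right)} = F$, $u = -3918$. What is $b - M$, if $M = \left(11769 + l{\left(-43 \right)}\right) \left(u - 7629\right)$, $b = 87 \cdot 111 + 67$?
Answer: $135409846$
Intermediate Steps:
$b = 9724$ ($b = 9657 + 67 = 9724$)
$M = -135400122$ ($M = \left(11769 - 43\right) \left(-3918 - 7629\right) = 11726 \left(-11547\right) = -135400122$)
$b - M = 9724 - -135400122 = 9724 + 135400122 = 135409846$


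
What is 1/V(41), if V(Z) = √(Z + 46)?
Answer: √87/87 ≈ 0.10721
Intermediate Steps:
V(Z) = √(46 + Z)
1/V(41) = 1/(√(46 + 41)) = 1/(√87) = √87/87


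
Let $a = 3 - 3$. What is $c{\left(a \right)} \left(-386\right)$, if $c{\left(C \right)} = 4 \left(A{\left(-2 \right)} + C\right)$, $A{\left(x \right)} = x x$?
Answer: $-6176$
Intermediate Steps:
$A{\left(x \right)} = x^{2}$
$a = 0$ ($a = 3 - 3 = 0$)
$c{\left(C \right)} = 16 + 4 C$ ($c{\left(C \right)} = 4 \left(\left(-2\right)^{2} + C\right) = 4 \left(4 + C\right) = 16 + 4 C$)
$c{\left(a \right)} \left(-386\right) = \left(16 + 4 \cdot 0\right) \left(-386\right) = \left(16 + 0\right) \left(-386\right) = 16 \left(-386\right) = -6176$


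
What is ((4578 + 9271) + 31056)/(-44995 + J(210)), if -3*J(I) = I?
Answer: -8981/9013 ≈ -0.99645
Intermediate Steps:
J(I) = -I/3
((4578 + 9271) + 31056)/(-44995 + J(210)) = ((4578 + 9271) + 31056)/(-44995 - ⅓*210) = (13849 + 31056)/(-44995 - 70) = 44905/(-45065) = 44905*(-1/45065) = -8981/9013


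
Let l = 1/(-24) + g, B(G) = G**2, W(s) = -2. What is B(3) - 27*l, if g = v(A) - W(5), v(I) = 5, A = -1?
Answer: -1431/8 ≈ -178.88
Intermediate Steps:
g = 7 (g = 5 - 1*(-2) = 5 + 2 = 7)
l = 167/24 (l = 1/(-24) + 7 = -1/24 + 7 = 167/24 ≈ 6.9583)
B(3) - 27*l = 3**2 - 27*167/24 = 9 - 1503/8 = -1431/8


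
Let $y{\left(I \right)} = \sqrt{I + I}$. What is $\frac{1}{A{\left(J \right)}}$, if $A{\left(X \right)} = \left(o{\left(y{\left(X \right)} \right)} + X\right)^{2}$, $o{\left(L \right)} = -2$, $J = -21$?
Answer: $\frac{1}{529} \approx 0.0018904$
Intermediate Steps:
$y{\left(I \right)} = \sqrt{2} \sqrt{I}$ ($y{\left(I \right)} = \sqrt{2 I} = \sqrt{2} \sqrt{I}$)
$A{\left(X \right)} = \left(-2 + X\right)^{2}$
$\frac{1}{A{\left(J \right)}} = \frac{1}{\left(-2 - 21\right)^{2}} = \frac{1}{\left(-23\right)^{2}} = \frac{1}{529}$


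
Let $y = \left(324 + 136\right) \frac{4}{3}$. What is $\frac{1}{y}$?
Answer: $\frac{3}{1840} \approx 0.0016304$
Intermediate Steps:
$y = \frac{1840}{3}$ ($y = 460 \cdot 4 \cdot \frac{1}{3} = 460 \cdot \frac{4}{3} = \frac{1840}{3} \approx 613.33$)
$\frac{1}{y} = \frac{1}{\frac{1840}{3}} = \frac{3}{1840}$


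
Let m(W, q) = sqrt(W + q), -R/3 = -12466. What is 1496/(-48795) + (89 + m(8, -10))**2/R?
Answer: 110153399/608278470 + 89*I*sqrt(2)/18699 ≈ 0.18109 + 0.0067311*I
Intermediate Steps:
R = 37398 (R = -3*(-12466) = 37398)
1496/(-48795) + (89 + m(8, -10))**2/R = 1496/(-48795) + (89 + sqrt(8 - 10))**2/37398 = 1496*(-1/48795) + (89 + sqrt(-2))**2*(1/37398) = -1496/48795 + (89 + I*sqrt(2))**2*(1/37398) = -1496/48795 + (89 + I*sqrt(2))**2/37398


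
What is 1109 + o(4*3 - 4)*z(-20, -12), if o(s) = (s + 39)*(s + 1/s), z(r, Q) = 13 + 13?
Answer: 44151/4 ≈ 11038.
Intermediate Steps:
z(r, Q) = 26
o(s) = (39 + s)*(s + 1/s)
1109 + o(4*3 - 4)*z(-20, -12) = 1109 + (1 + (4*3 - 4)² + 39*(4*3 - 4) + 39/(4*3 - 4))*26 = 1109 + (1 + (12 - 4)² + 39*(12 - 4) + 39/(12 - 4))*26 = 1109 + (1 + 8² + 39*8 + 39/8)*26 = 1109 + (1 + 64 + 312 + 39*(⅛))*26 = 1109 + (1 + 64 + 312 + 39/8)*26 = 1109 + (3055/8)*26 = 1109 + 39715/4 = 44151/4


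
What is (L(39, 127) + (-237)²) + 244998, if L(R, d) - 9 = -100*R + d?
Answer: 297403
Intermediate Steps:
L(R, d) = 9 + d - 100*R (L(R, d) = 9 + (-100*R + d) = 9 + (d - 100*R) = 9 + d - 100*R)
(L(39, 127) + (-237)²) + 244998 = ((9 + 127 - 100*39) + (-237)²) + 244998 = ((9 + 127 - 3900) + 56169) + 244998 = (-3764 + 56169) + 244998 = 52405 + 244998 = 297403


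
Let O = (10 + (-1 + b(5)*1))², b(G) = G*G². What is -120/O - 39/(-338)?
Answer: 12687/116714 ≈ 0.10870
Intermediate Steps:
b(G) = G³
O = 17956 (O = (10 + (-1 + 5³*1))² = (10 + (-1 + 125*1))² = (10 + (-1 + 125))² = (10 + 124)² = 134² = 17956)
-120/O - 39/(-338) = -120/17956 - 39/(-338) = -120*1/17956 - 39*(-1/338) = -30/4489 + 3/26 = 12687/116714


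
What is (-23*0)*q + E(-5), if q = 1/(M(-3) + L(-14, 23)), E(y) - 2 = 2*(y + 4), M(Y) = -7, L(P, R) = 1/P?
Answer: 0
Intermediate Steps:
E(y) = 10 + 2*y (E(y) = 2 + 2*(y + 4) = 2 + 2*(4 + y) = 2 + (8 + 2*y) = 10 + 2*y)
q = -14/99 (q = 1/(-7 + 1/(-14)) = 1/(-7 - 1/14) = 1/(-99/14) = -14/99 ≈ -0.14141)
(-23*0)*q + E(-5) = -23*0*(-14/99) + (10 + 2*(-5)) = 0*(-14/99) + (10 - 10) = 0 + 0 = 0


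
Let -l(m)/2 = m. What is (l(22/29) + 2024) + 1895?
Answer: 113607/29 ≈ 3917.5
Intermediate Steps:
l(m) = -2*m
(l(22/29) + 2024) + 1895 = (-44/29 + 2024) + 1895 = 58652/29 + 1895 = 113607/29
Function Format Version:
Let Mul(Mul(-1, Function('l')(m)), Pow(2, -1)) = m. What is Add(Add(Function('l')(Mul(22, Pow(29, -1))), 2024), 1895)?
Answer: Rational(113607, 29) ≈ 3917.5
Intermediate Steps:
Function('l')(m) = Mul(-2, m)
Add(Add(Function('l')(Mul(22, Pow(29, -1))), 2024), 1895) = Add(Add(Mul(-2, Mul(22, Pow(29, -1))), 2024), 1895) = Add(Add(Mul(-2, Mul(22, Rational(1, 29))), 2024), 1895) = Add(Add(Mul(-2, Rational(22, 29)), 2024), 1895) = Add(Add(Rational(-44, 29), 2024), 1895) = Add(Rational(58652, 29), 1895) = Rational(113607, 29)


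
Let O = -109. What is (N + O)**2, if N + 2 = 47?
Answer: 4096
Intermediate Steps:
N = 45 (N = -2 + 47 = 45)
(N + O)**2 = (45 - 109)**2 = (-64)**2 = 4096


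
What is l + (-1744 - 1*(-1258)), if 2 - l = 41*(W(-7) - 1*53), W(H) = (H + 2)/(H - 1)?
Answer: 13307/8 ≈ 1663.4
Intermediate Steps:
W(H) = (2 + H)/(-1 + H)
l = 17195/8 (l = 2 - 41*((2 - 7)/(-1 - 7) - 1*53) = 2 - 41*(-5/(-8) - 53) = 2 - 41*(-⅛*(-5) - 53) = 2 - 41*(5/8 - 53) = 2 - 41*(-419)/8 = 2 - 1*(-17179/8) = 2 + 17179/8 = 17195/8 ≈ 2149.4)
l + (-1744 - 1*(-1258)) = 17195/8 + (-1744 - 1*(-1258)) = 17195/8 + (-1744 + 1258) = 17195/8 - 486 = 13307/8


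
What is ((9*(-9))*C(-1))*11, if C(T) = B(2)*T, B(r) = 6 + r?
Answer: 7128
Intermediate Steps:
C(T) = 8*T (C(T) = (6 + 2)*T = 8*T)
((9*(-9))*C(-1))*11 = ((9*(-9))*(8*(-1)))*11 = -81*(-8)*11 = 648*11 = 7128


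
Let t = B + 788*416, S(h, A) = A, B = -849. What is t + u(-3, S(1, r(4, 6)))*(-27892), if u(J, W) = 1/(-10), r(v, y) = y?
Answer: 1648741/5 ≈ 3.2975e+5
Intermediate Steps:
u(J, W) = -⅒
t = 326959 (t = -849 + 788*416 = -849 + 327808 = 326959)
t + u(-3, S(1, r(4, 6)))*(-27892) = 326959 - ⅒*(-27892) = 326959 + 13946/5 = 1648741/5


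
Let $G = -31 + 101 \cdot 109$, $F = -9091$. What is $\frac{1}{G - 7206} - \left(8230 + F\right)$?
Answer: $\frac{3247693}{3772} \approx 861.0$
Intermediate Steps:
$G = 10978$ ($G = -31 + 11009 = 10978$)
$\frac{1}{G - 7206} - \left(8230 + F\right) = \frac{1}{10978 - 7206} - -861 = \frac{1}{3772} + \left(-8230 + 9091\right) = \frac{1}{3772} + 861 = \frac{3247693}{3772}$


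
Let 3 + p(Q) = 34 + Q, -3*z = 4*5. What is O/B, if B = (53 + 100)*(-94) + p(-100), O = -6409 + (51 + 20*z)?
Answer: 19474/43353 ≈ 0.44920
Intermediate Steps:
z = -20/3 (z = -4*5/3 = -⅓*20 = -20/3 ≈ -6.6667)
p(Q) = 31 + Q (p(Q) = -3 + (34 + Q) = 31 + Q)
O = -19474/3 (O = -6409 + (51 + 20*(-20/3)) = -6409 + (51 - 400/3) = -6409 - 247/3 = -19474/3 ≈ -6491.3)
B = -14451 (B = (53 + 100)*(-94) + (31 - 100) = 153*(-94) - 69 = -14382 - 69 = -14451)
O/B = -19474/3/(-14451) = -19474/3*(-1/14451) = 19474/43353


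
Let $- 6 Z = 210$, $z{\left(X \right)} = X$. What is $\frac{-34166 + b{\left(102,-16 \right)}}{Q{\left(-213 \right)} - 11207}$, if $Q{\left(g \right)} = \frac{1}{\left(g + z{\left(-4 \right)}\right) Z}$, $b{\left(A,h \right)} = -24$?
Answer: $\frac{129836525}{42558582} \approx 3.0508$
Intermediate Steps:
$Z = -35$ ($Z = \left(- \frac{1}{6}\right) 210 = -35$)
$Q{\left(g \right)} = - \frac{1}{35 \left(-4 + g\right)}$ ($Q{\left(g \right)} = \frac{1}{\left(g - 4\right) \left(-35\right)} = \frac{1}{-4 + g} \left(- \frac{1}{35}\right) = - \frac{1}{35 \left(-4 + g\right)}$)
$\frac{-34166 + b{\left(102,-16 \right)}}{Q{\left(-213 \right)} - 11207} = \frac{-34166 - 24}{- \frac{1}{-140 + 35 \left(-213\right)} - 11207} = - \frac{34190}{- \frac{1}{-140 - 7455} - 11207} = - \frac{34190}{- \frac{1}{-7595} - 11207} = - \frac{34190}{\left(-1\right) \left(- \frac{1}{7595}\right) - 11207} = - \frac{34190}{\frac{1}{7595} - 11207} = - \frac{34190}{- \frac{85117164}{7595}} = \left(-34190\right) \left(- \frac{7595}{85117164}\right) = \frac{129836525}{42558582}$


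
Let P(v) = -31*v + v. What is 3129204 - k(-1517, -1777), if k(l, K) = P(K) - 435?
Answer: 3076329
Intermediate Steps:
P(v) = -30*v
k(l, K) = -435 - 30*K (k(l, K) = -30*K - 435 = -435 - 30*K)
3129204 - k(-1517, -1777) = 3129204 - (-435 - 30*(-1777)) = 3129204 - (-435 + 53310) = 3129204 - 1*52875 = 3129204 - 52875 = 3076329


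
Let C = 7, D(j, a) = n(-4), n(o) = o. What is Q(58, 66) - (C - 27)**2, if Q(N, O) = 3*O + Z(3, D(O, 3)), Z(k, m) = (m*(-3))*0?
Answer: -202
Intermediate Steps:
D(j, a) = -4
Z(k, m) = 0 (Z(k, m) = -3*m*0 = 0)
Q(N, O) = 3*O (Q(N, O) = 3*O + 0 = 3*O)
Q(58, 66) - (C - 27)**2 = 3*66 - (7 - 27)**2 = 198 - 1*(-20)**2 = 198 - 1*400 = 198 - 400 = -202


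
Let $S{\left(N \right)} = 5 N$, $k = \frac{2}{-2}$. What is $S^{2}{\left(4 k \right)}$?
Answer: $400$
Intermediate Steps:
$k = -1$ ($k = 2 \left(- \frac{1}{2}\right) = -1$)
$S^{2}{\left(4 k \right)} = \left(5 \cdot 4 \left(-1\right)\right)^{2} = \left(5 \left(-4\right)\right)^{2} = \left(-20\right)^{2} = 400$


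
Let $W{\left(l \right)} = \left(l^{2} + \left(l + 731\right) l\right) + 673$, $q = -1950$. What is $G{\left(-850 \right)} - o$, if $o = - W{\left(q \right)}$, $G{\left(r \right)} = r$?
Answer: $6179373$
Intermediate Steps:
$W{\left(l \right)} = 673 + l^{2} + l \left(731 + l\right)$ ($W{\left(l \right)} = \left(l^{2} + \left(731 + l\right) l\right) + 673 = \left(l^{2} + l \left(731 + l\right)\right) + 673 = 673 + l^{2} + l \left(731 + l\right)$)
$o = -6180223$ ($o = - (673 + 2 \left(-1950\right)^{2} + 731 \left(-1950\right)) = - (673 + 2 \cdot 3802500 - 1425450) = - (673 + 7605000 - 1425450) = \left(-1\right) 6180223 = -6180223$)
$G{\left(-850 \right)} - o = -850 - -6180223 = -850 + 6180223 = 6179373$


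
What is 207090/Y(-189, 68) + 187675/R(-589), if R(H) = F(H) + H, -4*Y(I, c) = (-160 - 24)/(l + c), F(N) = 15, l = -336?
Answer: -15932850965/13202 ≈ -1.2069e+6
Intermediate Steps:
Y(I, c) = 46/(-336 + c) (Y(I, c) = -(-160 - 24)/(4*(-336 + c)) = -(-46)/(-336 + c) = 46/(-336 + c))
R(H) = 15 + H
207090/Y(-189, 68) + 187675/R(-589) = 207090/((46/(-336 + 68))) + 187675/(15 - 589) = 207090/((46/(-268))) + 187675/(-574) = 207090/((46*(-1/268))) + 187675*(-1/574) = 207090/(-23/134) - 187675/574 = 207090*(-134/23) - 187675/574 = -27750060/23 - 187675/574 = -15932850965/13202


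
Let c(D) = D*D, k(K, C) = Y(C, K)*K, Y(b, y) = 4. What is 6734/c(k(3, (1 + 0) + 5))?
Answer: 3367/72 ≈ 46.764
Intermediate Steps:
k(K, C) = 4*K
c(D) = D**2
6734/c(k(3, (1 + 0) + 5)) = 6734/((4*3)**2) = 6734/(12**2) = 6734/144 = 6734*(1/144) = 3367/72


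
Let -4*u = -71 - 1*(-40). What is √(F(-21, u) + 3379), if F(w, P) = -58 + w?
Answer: 10*√33 ≈ 57.446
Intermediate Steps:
u = 31/4 (u = -(-71 - 1*(-40))/4 = -(-71 + 40)/4 = -¼*(-31) = 31/4 ≈ 7.7500)
√(F(-21, u) + 3379) = √((-58 - 21) + 3379) = √(-79 + 3379) = √3300 = 10*√33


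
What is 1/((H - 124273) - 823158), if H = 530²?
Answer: -1/666531 ≈ -1.5003e-6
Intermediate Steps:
H = 280900
1/((H - 124273) - 823158) = 1/((280900 - 124273) - 823158) = 1/(156627 - 823158) = 1/(-666531) = -1/666531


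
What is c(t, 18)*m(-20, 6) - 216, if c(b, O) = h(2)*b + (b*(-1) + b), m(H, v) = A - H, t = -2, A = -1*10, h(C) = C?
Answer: -256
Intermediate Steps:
A = -10
m(H, v) = -10 - H
c(b, O) = 2*b (c(b, O) = 2*b + (b*(-1) + b) = 2*b + (-b + b) = 2*b + 0 = 2*b)
c(t, 18)*m(-20, 6) - 216 = (2*(-2))*(-10 - 1*(-20)) - 216 = -4*(-10 + 20) - 216 = -4*10 - 216 = -40 - 216 = -256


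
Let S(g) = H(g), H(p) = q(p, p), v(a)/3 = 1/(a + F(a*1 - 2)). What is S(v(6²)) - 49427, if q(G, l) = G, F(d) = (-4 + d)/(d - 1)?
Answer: -20067329/406 ≈ -49427.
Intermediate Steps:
F(d) = (-4 + d)/(-1 + d)
v(a) = 3/(a + (-6 + a)/(-3 + a)) (v(a) = 3/(a + (-4 + (a*1 - 2))/(-1 + (a*1 - 2))) = 3/(a + (-4 + (a - 2))/(-1 + (a - 2))) = 3/(a + (-4 + (-2 + a))/(-1 + (-2 + a))) = 3/(a + (-6 + a)/(-3 + a)))
H(p) = p
S(g) = g
S(v(6²)) - 49427 = 3*(-3 + 6²)/(-6 + 6² + 6²*(-3 + 6²)) - 49427 = 3*(-3 + 36)/(-6 + 36 + 36*(-3 + 36)) - 49427 = 3*33/(-6 + 36 + 36*33) - 49427 = 3*33/(-6 + 36 + 1188) - 49427 = 3*33/1218 - 49427 = 3*(1/1218)*33 - 49427 = 33/406 - 49427 = -20067329/406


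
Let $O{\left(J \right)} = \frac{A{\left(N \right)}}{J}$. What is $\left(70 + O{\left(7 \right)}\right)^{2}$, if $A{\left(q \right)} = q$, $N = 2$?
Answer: $\frac{242064}{49} \approx 4940.1$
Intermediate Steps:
$O{\left(J \right)} = \frac{2}{J}$
$\left(70 + O{\left(7 \right)}\right)^{2} = \left(70 + \frac{2}{7}\right)^{2} = \left(\frac{492}{7}\right)^{2} = \frac{242064}{49}$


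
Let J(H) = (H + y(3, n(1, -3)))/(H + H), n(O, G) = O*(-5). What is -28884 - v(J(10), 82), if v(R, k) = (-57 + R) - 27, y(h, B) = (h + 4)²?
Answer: -576059/20 ≈ -28803.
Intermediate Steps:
n(O, G) = -5*O
y(h, B) = (4 + h)²
J(H) = (49 + H)/(2*H) (J(H) = (H + (4 + 3)²)/(H + H) = (H + 7²)/((2*H)) = (H + 49)*(1/(2*H)) = (49 + H)*(1/(2*H)) = (49 + H)/(2*H))
v(R, k) = -84 + R
-28884 - v(J(10), 82) = -28884 - (-84 + (½)*(49 + 10)/10) = -28884 - (-84 + (½)*(⅒)*59) = -28884 - (-84 + 59/20) = -28884 - 1*(-1621/20) = -28884 + 1621/20 = -576059/20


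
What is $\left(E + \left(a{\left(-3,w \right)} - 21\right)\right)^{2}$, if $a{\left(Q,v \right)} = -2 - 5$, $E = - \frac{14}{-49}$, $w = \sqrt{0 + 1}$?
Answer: $\frac{37636}{49} \approx 768.08$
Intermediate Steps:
$w = 1$ ($w = \sqrt{1} = 1$)
$E = \frac{2}{7}$ ($E = \left(-14\right) \left(- \frac{1}{49}\right) = \frac{2}{7} \approx 0.28571$)
$a{\left(Q,v \right)} = -7$ ($a{\left(Q,v \right)} = -2 - 5 = -7$)
$\left(E + \left(a{\left(-3,w \right)} - 21\right)\right)^{2} = \left(\frac{2}{7} - 28\right)^{2} = \left(- \frac{194}{7}\right)^{2} = \frac{37636}{49}$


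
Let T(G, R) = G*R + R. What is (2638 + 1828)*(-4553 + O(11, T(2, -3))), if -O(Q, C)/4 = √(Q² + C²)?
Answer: -20333698 - 17864*√202 ≈ -2.0588e+7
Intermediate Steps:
T(G, R) = R + G*R
O(Q, C) = -4*√(C² + Q²) (O(Q, C) = -4*√(Q² + C²) = -4*√(C² + Q²))
(2638 + 1828)*(-4553 + O(11, T(2, -3))) = (2638 + 1828)*(-4553 - 4*√((-3*(1 + 2))² + 11²)) = 4466*(-4553 - 4*√((-3*3)² + 121)) = 4466*(-4553 - 4*√((-9)² + 121)) = 4466*(-4553 - 4*√(81 + 121)) = 4466*(-4553 - 4*√202) = -20333698 - 17864*√202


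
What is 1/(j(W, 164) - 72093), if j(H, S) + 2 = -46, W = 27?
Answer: -1/72141 ≈ -1.3862e-5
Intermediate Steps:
j(H, S) = -48 (j(H, S) = -2 - 46 = -48)
1/(j(W, 164) - 72093) = 1/(-48 - 72093) = 1/(-72141) = -1/72141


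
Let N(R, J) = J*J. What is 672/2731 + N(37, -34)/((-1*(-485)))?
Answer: 3482956/1324535 ≈ 2.6296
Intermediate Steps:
N(R, J) = J**2
672/2731 + N(37, -34)/((-1*(-485))) = 672/2731 + (-34)**2/((-1*(-485))) = 672*(1/2731) + 1156/485 = 672/2731 + 1156*(1/485) = 672/2731 + 1156/485 = 3482956/1324535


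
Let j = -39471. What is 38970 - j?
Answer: 78441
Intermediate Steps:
38970 - j = 38970 - 1*(-39471) = 38970 + 39471 = 78441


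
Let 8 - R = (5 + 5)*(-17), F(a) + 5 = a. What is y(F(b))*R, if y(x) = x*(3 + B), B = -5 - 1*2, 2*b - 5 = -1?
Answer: 2136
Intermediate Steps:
b = 2 (b = 5/2 + (½)*(-1) = 5/2 - ½ = 2)
B = -7 (B = -5 - 2 = -7)
F(a) = -5 + a
y(x) = -4*x (y(x) = x*(3 - 7) = x*(-4) = -4*x)
R = 178 (R = 8 - (5 + 5)*(-17) = 8 - 10*(-17) = 8 - 1*(-170) = 8 + 170 = 178)
y(F(b))*R = -4*(-5 + 2)*178 = -4*(-3)*178 = 12*178 = 2136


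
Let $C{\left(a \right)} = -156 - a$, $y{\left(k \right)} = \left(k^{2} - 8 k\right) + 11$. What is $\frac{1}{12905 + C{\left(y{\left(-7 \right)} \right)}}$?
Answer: $\frac{1}{12633} \approx 7.9158 \cdot 10^{-5}$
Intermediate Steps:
$y{\left(k \right)} = 11 + k^{2} - 8 k$
$\frac{1}{12905 + C{\left(y{\left(-7 \right)} \right)}} = \frac{1}{12905 - \left(216 + 56\right)} = \frac{1}{12905 - 272} = \frac{1}{12633}$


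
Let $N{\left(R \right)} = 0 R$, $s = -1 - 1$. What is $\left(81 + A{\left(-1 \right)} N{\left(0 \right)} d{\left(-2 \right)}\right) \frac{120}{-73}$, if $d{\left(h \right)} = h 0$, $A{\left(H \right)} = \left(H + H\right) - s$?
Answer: $- \frac{9720}{73} \approx -133.15$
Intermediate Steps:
$s = -2$
$A{\left(H \right)} = 2 + 2 H$ ($A{\left(H \right)} = \left(H + H\right) - -2 = 2 H + 2 = 2 + 2 H$)
$d{\left(h \right)} = 0$
$N{\left(R \right)} = 0$
$\left(81 + A{\left(-1 \right)} N{\left(0 \right)} d{\left(-2 \right)}\right) \frac{120}{-73} = \left(81 + \left(2 + 2 \left(-1\right)\right) 0 \cdot 0\right) \frac{120}{-73} = \left(81 + \left(2 - 2\right) 0 \cdot 0\right) 120 \left(- \frac{1}{73}\right) = \left(81 + 0 \cdot 0 \cdot 0\right) \left(- \frac{120}{73}\right) = \left(81 + 0 \cdot 0\right) \left(- \frac{120}{73}\right) = \left(81 + 0\right) \left(- \frac{120}{73}\right) = 81 \left(- \frac{120}{73}\right) = - \frac{9720}{73}$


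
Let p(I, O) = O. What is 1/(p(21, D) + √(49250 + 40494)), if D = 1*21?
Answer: -21/89303 + 4*√5609/89303 ≈ 0.0031194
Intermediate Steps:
D = 21
1/(p(21, D) + √(49250 + 40494)) = 1/(21 + √(49250 + 40494)) = 1/(21 + √89744) = 1/(21 + 4*√5609)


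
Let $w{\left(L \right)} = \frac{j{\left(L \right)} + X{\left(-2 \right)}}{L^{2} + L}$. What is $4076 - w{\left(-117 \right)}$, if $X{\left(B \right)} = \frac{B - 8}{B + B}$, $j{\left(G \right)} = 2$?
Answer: $\frac{12293215}{3016} \approx 4076.0$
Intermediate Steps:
$X{\left(B \right)} = \frac{-8 + B}{2 B}$
$w{\left(L \right)} = \frac{9}{2 \left(L + L^{2}\right)}$ ($w{\left(L \right)} = \frac{2 + \frac{-8 - 2}{2 \left(-2\right)}}{L^{2} + L} = \frac{2 + \frac{1}{2} \left(- \frac{1}{2}\right) \left(-10\right)}{L + L^{2}} = \frac{2 + \frac{5}{2}}{L + L^{2}} = \frac{9}{2 \left(L + L^{2}\right)}$)
$4076 - w{\left(-117 \right)} = 4076 - \frac{9}{2 \left(-117\right) \left(1 - 117\right)} = 4076 - \frac{9}{2} \left(- \frac{1}{117}\right) \frac{1}{-116} = 4076 - \frac{9}{2} \left(- \frac{1}{117}\right) \left(- \frac{1}{116}\right) = 4076 - \frac{1}{3016} = \frac{12293215}{3016}$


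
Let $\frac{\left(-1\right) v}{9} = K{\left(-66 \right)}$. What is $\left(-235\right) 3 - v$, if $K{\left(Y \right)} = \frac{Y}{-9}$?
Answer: $-639$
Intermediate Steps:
$K{\left(Y \right)} = - \frac{Y}{9}$ ($K{\left(Y \right)} = Y \left(- \frac{1}{9}\right) = - \frac{Y}{9}$)
$v = -66$ ($v = - 9 \left(\left(- \frac{1}{9}\right) \left(-66\right)\right) = \left(-9\right) \frac{22}{3} = -66$)
$\left(-235\right) 3 - v = \left(-235\right) 3 - -66 = -705 + 66 = -639$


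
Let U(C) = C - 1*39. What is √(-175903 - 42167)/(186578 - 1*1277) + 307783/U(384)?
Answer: 307783/345 + I*√24230/61767 ≈ 892.13 + 0.0025201*I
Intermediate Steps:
U(C) = -39 + C (U(C) = C - 39 = -39 + C)
√(-175903 - 42167)/(186578 - 1*1277) + 307783/U(384) = √(-175903 - 42167)/(186578 - 1*1277) + 307783/(-39 + 384) = √(-218070)/(186578 - 1277) + 307783/345 = (3*I*√24230)/185301 + 307783*(1/345) = (3*I*√24230)*(1/185301) + 307783/345 = I*√24230/61767 + 307783/345 = 307783/345 + I*√24230/61767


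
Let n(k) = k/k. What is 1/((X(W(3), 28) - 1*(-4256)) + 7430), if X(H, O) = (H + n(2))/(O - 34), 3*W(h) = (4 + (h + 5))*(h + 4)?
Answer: 6/70087 ≈ 8.5608e-5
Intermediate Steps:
n(k) = 1
W(h) = (4 + h)*(9 + h)/3 (W(h) = ((4 + (h + 5))*(h + 4))/3 = ((4 + (5 + h))*(4 + h))/3 = ((9 + h)*(4 + h))/3 = ((4 + h)*(9 + h))/3 = (4 + h)*(9 + h)/3)
X(H, O) = (1 + H)/(-34 + O) (X(H, O) = (H + 1)/(O - 34) = (1 + H)/(-34 + O))
1/((X(W(3), 28) - 1*(-4256)) + 7430) = 1/(((1 + (12 + (⅓)*3² + (13/3)*3))/(-34 + 28) - 1*(-4256)) + 7430) = 1/(((1 + (12 + (⅓)*9 + 13))/(-6) + 4256) + 7430) = 1/((-(1 + (12 + 3 + 13))/6 + 4256) + 7430) = 1/((-(1 + 28)/6 + 4256) + 7430) = 1/((-⅙*29 + 4256) + 7430) = 1/((-29/6 + 4256) + 7430) = 1/(25507/6 + 7430) = 1/(70087/6) = 6/70087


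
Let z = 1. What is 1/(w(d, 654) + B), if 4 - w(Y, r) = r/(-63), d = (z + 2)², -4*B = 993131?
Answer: -84/20854543 ≈ -4.0279e-6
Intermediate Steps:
B = -993131/4 (B = -¼*993131 = -993131/4 ≈ -2.4828e+5)
d = 9 (d = (1 + 2)² = 3² = 9)
w(Y, r) = 4 + r/63 (w(Y, r) = 4 - r/(-63) = 4 - r*(-1)/63 = 4 - (-1)*r/63 = 4 + r/63)
1/(w(d, 654) + B) = 1/((4 + (1/63)*654) - 993131/4) = 1/((4 + 218/21) - 993131/4) = 1/(302/21 - 993131/4) = 1/(-20854543/84) = -84/20854543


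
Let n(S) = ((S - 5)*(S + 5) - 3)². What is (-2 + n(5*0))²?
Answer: 611524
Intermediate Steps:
n(S) = (-3 + (-5 + S)*(5 + S))² (n(S) = ((-5 + S)*(5 + S) - 3)² = (-3 + (-5 + S)*(5 + S))²)
(-2 + n(5*0))² = (-2 + (-28 + (5*0)²)²)² = (-2 + (-28 + 0²)²)² = (-2 + (-28 + 0)²)² = (-2 + (-28)²)² = (-2 + 784)² = 782² = 611524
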